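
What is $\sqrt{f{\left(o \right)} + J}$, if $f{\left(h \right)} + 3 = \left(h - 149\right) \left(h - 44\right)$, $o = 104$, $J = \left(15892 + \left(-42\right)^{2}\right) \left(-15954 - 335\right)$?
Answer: $i \sqrt{287601287} \approx 16959.0 i$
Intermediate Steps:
$J = -287598584$ ($J = \left(15892 + 1764\right) \left(-16289\right) = 17656 \left(-16289\right) = -287598584$)
$f{\left(h \right)} = -3 + \left(-149 + h\right) \left(-44 + h\right)$ ($f{\left(h \right)} = -3 + \left(h - 149\right) \left(h - 44\right) = -3 + \left(-149 + h\right) \left(-44 + h\right)$)
$\sqrt{f{\left(o \right)} + J} = \sqrt{\left(6553 + 104^{2} - 20072\right) - 287598584} = \sqrt{\left(6553 + 10816 - 20072\right) - 287598584} = \sqrt{-2703 - 287598584} = \sqrt{-287601287} = i \sqrt{287601287}$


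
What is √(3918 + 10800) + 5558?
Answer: 5558 + √14718 ≈ 5679.3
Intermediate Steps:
√(3918 + 10800) + 5558 = √14718 + 5558 = 5558 + √14718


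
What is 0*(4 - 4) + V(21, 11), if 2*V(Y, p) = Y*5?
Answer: 105/2 ≈ 52.500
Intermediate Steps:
V(Y, p) = 5*Y/2 (V(Y, p) = (Y*5)/2 = (5*Y)/2 = 5*Y/2)
0*(4 - 4) + V(21, 11) = 0*(4 - 4) + (5/2)*21 = 0*0 + 105/2 = 0 + 105/2 = 105/2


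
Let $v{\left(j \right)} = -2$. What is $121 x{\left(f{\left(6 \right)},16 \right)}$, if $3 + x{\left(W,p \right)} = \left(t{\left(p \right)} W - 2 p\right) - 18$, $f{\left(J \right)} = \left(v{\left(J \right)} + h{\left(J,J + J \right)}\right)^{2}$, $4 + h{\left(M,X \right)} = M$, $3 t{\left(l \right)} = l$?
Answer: $-6413$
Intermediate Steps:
$t{\left(l \right)} = \frac{l}{3}$
$h{\left(M,X \right)} = -4 + M$
$f{\left(J \right)} = \left(-6 + J\right)^{2}$ ($f{\left(J \right)} = \left(-2 + \left(-4 + J\right)\right)^{2} = \left(-6 + J\right)^{2}$)
$x{\left(W,p \right)} = -21 - 2 p + \frac{W p}{3}$ ($x{\left(W,p \right)} = -3 - \left(18 + 2 p - \frac{p}{3} W\right) = -3 - \left(18 + 2 p - \frac{W p}{3}\right) = -21 - 2 p + \frac{W p}{3}$)
$121 x{\left(f{\left(6 \right)},16 \right)} = 121 \left(-21 - 32 + \frac{1}{3} \left(-6 + 6\right)^{2} \cdot 16\right) = 121 \left(-21 - 32 + \frac{1}{3} \cdot 0^{2} \cdot 16\right) = 121 \left(-21 - 32 + \frac{1}{3} \cdot 0 \cdot 16\right) = 121 \left(-21 - 32 + 0\right) = 121 \left(-53\right) = -6413$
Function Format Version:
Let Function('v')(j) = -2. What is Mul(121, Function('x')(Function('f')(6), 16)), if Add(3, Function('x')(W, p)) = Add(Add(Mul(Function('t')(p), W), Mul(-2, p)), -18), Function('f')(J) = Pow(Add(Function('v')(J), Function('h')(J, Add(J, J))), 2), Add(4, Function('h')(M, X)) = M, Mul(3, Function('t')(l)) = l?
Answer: -6413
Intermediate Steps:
Function('t')(l) = Mul(Rational(1, 3), l)
Function('h')(M, X) = Add(-4, M)
Function('f')(J) = Pow(Add(-6, J), 2) (Function('f')(J) = Pow(Add(-2, Add(-4, J)), 2) = Pow(Add(-6, J), 2))
Function('x')(W, p) = Add(-21, Mul(-2, p), Mul(Rational(1, 3), W, p)) (Function('x')(W, p) = Add(-3, Add(Add(Mul(Mul(Rational(1, 3), p), W), Mul(-2, p)), -18)) = Add(-3, Add(Add(Mul(Rational(1, 3), W, p), Mul(-2, p)), -18)) = Add(-3, Add(Add(Mul(-2, p), Mul(Rational(1, 3), W, p)), -18)) = Add(-3, Add(-18, Mul(-2, p), Mul(Rational(1, 3), W, p))) = Add(-21, Mul(-2, p), Mul(Rational(1, 3), W, p)))
Mul(121, Function('x')(Function('f')(6), 16)) = Mul(121, Add(-21, Mul(-2, 16), Mul(Rational(1, 3), Pow(Add(-6, 6), 2), 16))) = Mul(121, Add(-21, -32, Mul(Rational(1, 3), Pow(0, 2), 16))) = Mul(121, Add(-21, -32, Mul(Rational(1, 3), 0, 16))) = Mul(121, Add(-21, -32, 0)) = Mul(121, -53) = -6413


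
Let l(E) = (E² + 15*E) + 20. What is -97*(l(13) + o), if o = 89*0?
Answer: -37248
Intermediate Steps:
l(E) = 20 + E² + 15*E
o = 0
-97*(l(13) + o) = -97*((20 + 13² + 15*13) + 0) = -97*((20 + 169 + 195) + 0) = -97*(384 + 0) = -97*384 = -37248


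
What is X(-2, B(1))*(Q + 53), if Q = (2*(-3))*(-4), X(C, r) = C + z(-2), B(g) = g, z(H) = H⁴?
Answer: 1078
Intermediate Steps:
X(C, r) = 16 + C (X(C, r) = C + (-2)⁴ = C + 16 = 16 + C)
Q = 24 (Q = -6*(-4) = 24)
X(-2, B(1))*(Q + 53) = (16 - 2)*(24 + 53) = 14*77 = 1078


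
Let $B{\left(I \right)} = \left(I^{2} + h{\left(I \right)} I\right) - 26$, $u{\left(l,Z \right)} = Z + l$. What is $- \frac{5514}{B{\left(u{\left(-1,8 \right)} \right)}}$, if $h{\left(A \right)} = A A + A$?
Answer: $- \frac{5514}{415} \approx -13.287$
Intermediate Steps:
$h{\left(A \right)} = A + A^{2}$ ($h{\left(A \right)} = A^{2} + A = A + A^{2}$)
$B{\left(I \right)} = -26 + I^{2} + I^{2} \left(1 + I\right)$ ($B{\left(I \right)} = \left(I^{2} + I \left(1 + I\right) I\right) - 26 = \left(I^{2} + I^{2} \left(1 + I\right)\right) - 26 = -26 + I^{2} + I^{2} \left(1 + I\right)$)
$- \frac{5514}{B{\left(u{\left(-1,8 \right)} \right)}} = - \frac{5514}{-26 + \left(8 - 1\right)^{3} + 2 \left(8 - 1\right)^{2}} = - \frac{5514}{-26 + 7^{3} + 2 \cdot 7^{2}} = - \frac{5514}{-26 + 343 + 2 \cdot 49} = - \frac{5514}{-26 + 343 + 98} = - \frac{5514}{415}$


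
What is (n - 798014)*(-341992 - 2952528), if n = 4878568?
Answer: -13443466764080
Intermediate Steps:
(n - 798014)*(-341992 - 2952528) = (4878568 - 798014)*(-341992 - 2952528) = 4080554*(-3294520) = -13443466764080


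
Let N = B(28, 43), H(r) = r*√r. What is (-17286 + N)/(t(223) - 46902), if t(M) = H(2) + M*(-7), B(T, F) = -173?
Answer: 846115517/2348662361 + 34918*√2/2348662361 ≈ 0.36028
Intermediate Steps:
H(r) = r^(3/2)
N = -173
t(M) = -7*M + 2*√2 (t(M) = 2^(3/2) + M*(-7) = 2*√2 - 7*M = -7*M + 2*√2)
(-17286 + N)/(t(223) - 46902) = (-17286 - 173)/((-7*223 + 2*√2) - 46902) = -17459/((-1561 + 2*√2) - 46902) = -17459/(-48463 + 2*√2)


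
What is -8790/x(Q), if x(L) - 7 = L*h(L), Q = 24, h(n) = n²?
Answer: -8790/13831 ≈ -0.63553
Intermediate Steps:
x(L) = 7 + L³ (x(L) = 7 + L*L² = 7 + L³)
-8790/x(Q) = -8790/(7 + 24³) = -8790/(7 + 13824) = -8790/13831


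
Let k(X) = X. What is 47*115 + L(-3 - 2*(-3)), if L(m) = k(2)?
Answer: 5407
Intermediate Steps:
L(m) = 2
47*115 + L(-3 - 2*(-3)) = 47*115 + 2 = 5405 + 2 = 5407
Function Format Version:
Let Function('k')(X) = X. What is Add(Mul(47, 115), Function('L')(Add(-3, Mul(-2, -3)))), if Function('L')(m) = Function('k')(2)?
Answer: 5407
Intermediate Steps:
Function('L')(m) = 2
Add(Mul(47, 115), Function('L')(Add(-3, Mul(-2, -3)))) = Add(Mul(47, 115), 2) = Add(5405, 2) = 5407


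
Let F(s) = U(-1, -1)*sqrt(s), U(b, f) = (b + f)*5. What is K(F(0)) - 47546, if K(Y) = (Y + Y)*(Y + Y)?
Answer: -47546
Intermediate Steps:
U(b, f) = 5*b + 5*f
F(s) = -10*sqrt(s) (F(s) = (5*(-1) + 5*(-1))*sqrt(s) = (-5 - 5)*sqrt(s) = -10*sqrt(s))
K(Y) = 4*Y**2 (K(Y) = (2*Y)*(2*Y) = 4*Y**2)
K(F(0)) - 47546 = 4*(-10*sqrt(0))**2 - 47546 = 4*(-10*0)**2 - 47546 = 4*0**2 - 47546 = 4*0 - 47546 = 0 - 47546 = -47546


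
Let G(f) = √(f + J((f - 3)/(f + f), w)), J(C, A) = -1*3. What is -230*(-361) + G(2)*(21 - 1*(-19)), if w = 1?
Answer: 83030 + 40*I ≈ 83030.0 + 40.0*I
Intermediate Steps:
J(C, A) = -3
G(f) = √(-3 + f) (G(f) = √(f - 3) = √(-3 + f))
-230*(-361) + G(2)*(21 - 1*(-19)) = -230*(-361) + √(-3 + 2)*(21 - 1*(-19)) = 83030 + √(-1)*(21 + 19) = 83030 + I*40 = 83030 + 40*I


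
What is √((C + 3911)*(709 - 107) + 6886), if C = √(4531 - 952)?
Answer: √(2361308 + 602*√3579) ≈ 1548.3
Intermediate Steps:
C = √3579 ≈ 59.825
√((C + 3911)*(709 - 107) + 6886) = √((√3579 + 3911)*(709 - 107) + 6886) = √((3911 + √3579)*602 + 6886) = √((2354422 + 602*√3579) + 6886) = √(2361308 + 602*√3579)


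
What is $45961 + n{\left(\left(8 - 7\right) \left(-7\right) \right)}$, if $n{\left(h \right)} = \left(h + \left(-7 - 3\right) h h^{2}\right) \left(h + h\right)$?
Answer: $-1961$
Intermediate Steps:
$n{\left(h \right)} = 2 h \left(h - 10 h^{3}\right)$ ($n{\left(h \right)} = \left(h + - 10 h h^{2}\right) 2 h = \left(h - 10 h^{3}\right) 2 h = 2 h \left(h - 10 h^{3}\right)$)
$45961 + n{\left(\left(8 - 7\right) \left(-7\right) \right)} = 45961 + \left(\left(8 - 7\right) \left(-7\right)\right)^{2} \left(2 - 20 \left(\left(8 - 7\right) \left(-7\right)\right)^{2}\right) = 45961 + \left(1 \left(-7\right)\right)^{2} \left(2 - 20 \left(1 \left(-7\right)\right)^{2}\right) = 45961 + \left(-7\right)^{2} \left(2 - 20 \left(-7\right)^{2}\right) = 45961 + 49 \left(2 - 980\right) = 45961 + 49 \left(-978\right) = 45961 - 47922 = -1961$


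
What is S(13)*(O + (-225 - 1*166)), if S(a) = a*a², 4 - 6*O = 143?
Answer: -5459545/6 ≈ -9.0992e+5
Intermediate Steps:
O = -139/6 (O = ⅔ - ⅙*143 = ⅔ - 143/6 = -139/6 ≈ -23.167)
S(a) = a³
S(13)*(O + (-225 - 1*166)) = 13³*(-139/6 + (-225 - 1*166)) = 2197*(-139/6 + (-225 - 166)) = 2197*(-139/6 - 391) = 2197*(-2485/6) = -5459545/6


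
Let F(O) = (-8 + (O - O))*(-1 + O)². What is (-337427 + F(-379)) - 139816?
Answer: -1632443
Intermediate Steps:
F(O) = -8*(-1 + O)² (F(O) = (-8 + 0)*(-1 + O)² = -8*(-1 + O)²)
(-337427 + F(-379)) - 139816 = (-337427 - 8*(-1 - 379)²) - 139816 = (-337427 - 8*(-380)²) - 139816 = (-337427 - 8*144400) - 139816 = (-337427 - 1155200) - 139816 = -1492627 - 139816 = -1632443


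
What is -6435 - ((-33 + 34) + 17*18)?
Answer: -6742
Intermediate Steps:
-6435 - ((-33 + 34) + 17*18) = -6435 - (1 + 306) = -6435 - 1*307 = -6435 - 307 = -6742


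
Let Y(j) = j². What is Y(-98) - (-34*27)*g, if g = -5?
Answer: 5014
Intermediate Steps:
Y(-98) - (-34*27)*g = (-98)² - (-34*27)*(-5) = 9604 - (-918)*(-5) = 9604 - 1*4590 = 9604 - 4590 = 5014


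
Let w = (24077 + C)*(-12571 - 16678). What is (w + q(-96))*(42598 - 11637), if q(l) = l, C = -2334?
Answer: -19689991709983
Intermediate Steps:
w = -635961007 (w = (24077 - 2334)*(-12571 - 16678) = 21743*(-29249) = -635961007)
(w + q(-96))*(42598 - 11637) = (-635961007 - 96)*(42598 - 11637) = -635961103*30961 = -19689991709983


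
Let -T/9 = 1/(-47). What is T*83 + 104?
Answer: 5635/47 ≈ 119.89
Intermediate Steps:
T = 9/47 (T = -9/(-47) = -9*(-1/47) = 9/47 ≈ 0.19149)
T*83 + 104 = (9/47)*83 + 104 = 747/47 + 104 = 5635/47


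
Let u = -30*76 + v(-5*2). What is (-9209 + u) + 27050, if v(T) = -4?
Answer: 15557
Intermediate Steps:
u = -2284 (u = -30*76 - 4 = -2280 - 4 = -2284)
(-9209 + u) + 27050 = (-9209 - 2284) + 27050 = -11493 + 27050 = 15557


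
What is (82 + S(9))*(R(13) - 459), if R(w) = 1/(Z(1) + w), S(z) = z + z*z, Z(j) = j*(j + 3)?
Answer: -1341944/17 ≈ -78938.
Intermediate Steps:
Z(j) = j*(3 + j)
S(z) = z + z²
R(w) = 1/(4 + w) (R(w) = 1/(1*(3 + 1) + w) = 1/(1*4 + w) = 1/(4 + w))
(82 + S(9))*(R(13) - 459) = (82 + 9*(1 + 9))*(1/(4 + 13) - 459) = (82 + 9*10)*(1/17 - 459) = (82 + 90)*(1/17 - 459) = 172*(-7802/17) = -1341944/17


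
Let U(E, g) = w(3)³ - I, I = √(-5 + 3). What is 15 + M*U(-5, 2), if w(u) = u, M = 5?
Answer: 150 - 5*I*√2 ≈ 150.0 - 7.0711*I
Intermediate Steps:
I = I*√2 (I = √(-2) = I*√2 ≈ 1.4142*I)
U(E, g) = 27 - I*√2 (U(E, g) = 3³ - I*√2 = 27 - I*√2)
15 + M*U(-5, 2) = 15 + 5*(27 - I*√2) = 15 + (135 - 5*I*√2) = 150 - 5*I*√2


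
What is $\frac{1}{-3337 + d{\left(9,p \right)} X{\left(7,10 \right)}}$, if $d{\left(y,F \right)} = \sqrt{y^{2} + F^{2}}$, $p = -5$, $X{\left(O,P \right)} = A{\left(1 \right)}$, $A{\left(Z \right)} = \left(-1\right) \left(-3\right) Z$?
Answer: $- \frac{3337}{11134615} - \frac{3 \sqrt{106}}{11134615} \approx -0.00030247$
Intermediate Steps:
$A{\left(Z \right)} = 3 Z$
$X{\left(O,P \right)} = 3$ ($X{\left(O,P \right)} = 3 \cdot 1 = 3$)
$d{\left(y,F \right)} = \sqrt{F^{2} + y^{2}}$
$\frac{1}{-3337 + d{\left(9,p \right)} X{\left(7,10 \right)}} = \frac{1}{-3337 + \sqrt{\left(-5\right)^{2} + 9^{2}} \cdot 3} = \frac{1}{-3337 + \sqrt{25 + 81} \cdot 3} = \frac{1}{-3337 + \sqrt{106} \cdot 3} = \frac{1}{-3337 + 3 \sqrt{106}}$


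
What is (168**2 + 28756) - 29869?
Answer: 27111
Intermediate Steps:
(168**2 + 28756) - 29869 = (28224 + 28756) - 29869 = 56980 - 29869 = 27111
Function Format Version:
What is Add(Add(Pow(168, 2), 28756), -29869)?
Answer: 27111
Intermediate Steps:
Add(Add(Pow(168, 2), 28756), -29869) = Add(Add(28224, 28756), -29869) = Add(56980, -29869) = 27111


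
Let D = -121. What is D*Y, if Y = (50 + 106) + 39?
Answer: -23595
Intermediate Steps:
Y = 195 (Y = 156 + 39 = 195)
D*Y = -121*195 = -23595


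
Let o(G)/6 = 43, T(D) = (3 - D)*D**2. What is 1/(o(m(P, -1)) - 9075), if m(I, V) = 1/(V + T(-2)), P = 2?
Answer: -1/8817 ≈ -0.00011342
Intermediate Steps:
T(D) = D**2*(3 - D)
m(I, V) = 1/(20 + V) (m(I, V) = 1/(V + (-2)**2*(3 - 1*(-2))) = 1/(V + 4*(3 + 2)) = 1/(V + 4*5) = 1/(V + 20) = 1/(20 + V))
o(G) = 258 (o(G) = 6*43 = 258)
1/(o(m(P, -1)) - 9075) = 1/(258 - 9075) = 1/(-8817) = -1/8817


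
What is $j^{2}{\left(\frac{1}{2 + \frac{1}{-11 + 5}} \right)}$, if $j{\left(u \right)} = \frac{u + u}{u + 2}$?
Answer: $\frac{9}{49} \approx 0.18367$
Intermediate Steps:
$j{\left(u \right)} = \frac{2 u}{2 + u}$
$j^{2}{\left(\frac{1}{2 + \frac{1}{-11 + 5}} \right)} = \left(\frac{2}{\left(2 + \frac{1}{-11 + 5}\right) \left(2 + \frac{1}{2 + \frac{1}{-11 + 5}}\right)}\right)^{2} = \left(\frac{2}{\left(2 + \frac{1}{-6}\right) \left(2 + \frac{1}{2 + \frac{1}{-6}}\right)}\right)^{2} = \left(\frac{2}{\left(2 - \frac{1}{6}\right) \left(2 + \frac{1}{2 - \frac{1}{6}}\right)}\right)^{2} = \left(\frac{2}{\frac{11}{6} \left(2 + \frac{1}{\frac{11}{6}}\right)}\right)^{2} = \left(2 \cdot \frac{6}{11} \frac{1}{2 + \frac{6}{11}}\right)^{2} = \left(2 \cdot \frac{6}{11} \frac{1}{\frac{28}{11}}\right)^{2} = \left(2 \cdot \frac{6}{11} \cdot \frac{11}{28}\right)^{2} = \left(\frac{3}{7}\right)^{2} = \frac{9}{49}$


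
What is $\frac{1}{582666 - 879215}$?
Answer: $- \frac{1}{296549} \approx -3.3721 \cdot 10^{-6}$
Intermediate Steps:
$\frac{1}{582666 - 879215} = \frac{1}{-296549} = - \frac{1}{296549}$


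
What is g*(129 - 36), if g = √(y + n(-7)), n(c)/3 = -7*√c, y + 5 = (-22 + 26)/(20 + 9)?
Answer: 93*√(-4089 - 17661*I*√7)/29 ≈ 469.22 - 512.07*I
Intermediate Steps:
y = -141/29 (y = -5 + (-22 + 26)/(20 + 9) = -5 + 4/29 = -141/29 ≈ -4.8621)
n(c) = -21*√c (n(c) = 3*(-7*√c) = -21*√c)
g = √(-141/29 - 21*I*√7) ≈ 5.0453 - 5.5061*I
g*(129 - 36) = (√(-4089 - 17661*I*√7)/29)*(129 - 36) = (√(-4089 - 17661*I*√7)/29)*93 = 93*√(-4089 - 17661*I*√7)/29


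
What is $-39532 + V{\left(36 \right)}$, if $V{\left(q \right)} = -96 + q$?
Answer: $-39592$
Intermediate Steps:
$-39532 + V{\left(36 \right)} = -39532 + \left(-96 + 36\right) = -39532 - 60 = -39592$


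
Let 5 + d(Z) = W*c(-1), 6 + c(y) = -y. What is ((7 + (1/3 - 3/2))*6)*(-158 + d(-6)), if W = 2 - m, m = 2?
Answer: -5705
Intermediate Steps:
c(y) = -6 - y
W = 0 (W = 2 - 1*2 = 2 - 2 = 0)
d(Z) = -5 (d(Z) = -5 + 0*(-6 - 1*(-1)) = -5 + 0*(-6 + 1) = -5 + 0*(-5) = -5 + 0 = -5)
((7 + (1/3 - 3/2))*6)*(-158 + d(-6)) = ((7 + (1/3 - 3/2))*6)*(-158 - 5) = ((7 + (1*(⅓) - 3*½))*6)*(-163) = ((7 + (⅓ - 3/2))*6)*(-163) = ((7 - 7/6)*6)*(-163) = ((35/6)*6)*(-163) = 35*(-163) = -5705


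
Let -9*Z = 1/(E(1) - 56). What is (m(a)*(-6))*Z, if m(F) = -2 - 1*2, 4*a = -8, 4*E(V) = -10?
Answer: 16/351 ≈ 0.045584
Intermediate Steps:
E(V) = -5/2 (E(V) = (1/4)*(-10) = -5/2)
a = -2 (a = (1/4)*(-8) = -2)
m(F) = -4 (m(F) = -2 - 2 = -4)
Z = 2/1053 (Z = -1/(9*(-5/2 - 56)) = -1/(9*(-117/2)) = -1/9*(-2/117) = 2/1053 ≈ 0.0018993)
(m(a)*(-6))*Z = -4*(-6)*(2/1053) = 24*(2/1053) = 16/351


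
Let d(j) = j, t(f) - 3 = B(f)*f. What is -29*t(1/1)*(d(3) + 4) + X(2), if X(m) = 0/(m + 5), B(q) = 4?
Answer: -1421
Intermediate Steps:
X(m) = 0 (X(m) = 0/(5 + m) = 0)
t(f) = 3 + 4*f
-29*t(1/1)*(d(3) + 4) + X(2) = -29*(3 + 4/1)*(3 + 4) + 0 = -29*(3 + 4*1)*7 + 0 = -29*(3 + 4)*7 + 0 = -203*7 + 0 = -29*49 + 0 = -1421 + 0 = -1421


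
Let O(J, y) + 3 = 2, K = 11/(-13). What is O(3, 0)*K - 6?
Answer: -67/13 ≈ -5.1538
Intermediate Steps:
K = -11/13 (K = 11*(-1/13) = -11/13 ≈ -0.84615)
O(J, y) = -1 (O(J, y) = -3 + 2 = -1)
O(3, 0)*K - 6 = -1*(-11/13) - 6 = 11/13 - 6 = -67/13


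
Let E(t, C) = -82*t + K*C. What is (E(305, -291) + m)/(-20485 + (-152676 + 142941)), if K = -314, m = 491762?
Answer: -279063/15110 ≈ -18.469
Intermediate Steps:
E(t, C) = -314*C - 82*t (E(t, C) = -82*t - 314*C = -314*C - 82*t)
(E(305, -291) + m)/(-20485 + (-152676 + 142941)) = ((-314*(-291) - 82*305) + 491762)/(-20485 + (-152676 + 142941)) = ((91374 - 25010) + 491762)/(-20485 - 9735) = (66364 + 491762)/(-30220) = 558126*(-1/30220) = -279063/15110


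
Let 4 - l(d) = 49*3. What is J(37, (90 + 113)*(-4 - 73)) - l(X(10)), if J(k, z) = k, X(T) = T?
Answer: 180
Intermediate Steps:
l(d) = -143 (l(d) = 4 - 49*3 = 4 - 1*147 = 4 - 147 = -143)
J(37, (90 + 113)*(-4 - 73)) - l(X(10)) = 37 - 1*(-143) = 37 + 143 = 180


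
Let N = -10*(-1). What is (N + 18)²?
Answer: 784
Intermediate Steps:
N = 10
(N + 18)² = (10 + 18)² = 28² = 784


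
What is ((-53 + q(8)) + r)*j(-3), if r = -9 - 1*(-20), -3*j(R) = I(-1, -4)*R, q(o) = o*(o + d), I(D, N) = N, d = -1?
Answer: -56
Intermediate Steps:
q(o) = o*(-1 + o) (q(o) = o*(o - 1) = o*(-1 + o))
j(R) = 4*R/3 (j(R) = -(-4)*R/3 = 4*R/3)
r = 11 (r = -9 + 20 = 11)
((-53 + q(8)) + r)*j(-3) = ((-53 + 8*(-1 + 8)) + 11)*((4/3)*(-3)) = ((-53 + 8*7) + 11)*(-4) = ((-53 + 56) + 11)*(-4) = (3 + 11)*(-4) = 14*(-4) = -56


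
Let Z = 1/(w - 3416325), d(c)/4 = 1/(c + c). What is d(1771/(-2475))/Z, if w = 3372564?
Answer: 19692450/161 ≈ 1.2231e+5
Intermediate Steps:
d(c) = 2/c (d(c) = 4/(c + c) = 4/((2*c)) = 4*(1/(2*c)) = 2/c)
Z = -1/43761 (Z = 1/(3372564 - 3416325) = 1/(-43761) = -1/43761 ≈ -2.2851e-5)
d(1771/(-2475))/Z = (2/((1771/(-2475))))/(-1/43761) = (2/((1771*(-1/2475))))*(-43761) = (2/(-161/225))*(-43761) = (2*(-225/161))*(-43761) = -450/161*(-43761) = 19692450/161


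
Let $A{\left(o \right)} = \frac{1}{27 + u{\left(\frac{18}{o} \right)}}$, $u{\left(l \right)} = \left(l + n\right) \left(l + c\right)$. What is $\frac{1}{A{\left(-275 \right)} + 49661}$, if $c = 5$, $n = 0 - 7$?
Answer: $\frac{594776}{29537095311} \approx 2.0137 \cdot 10^{-5}$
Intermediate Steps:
$n = -7$ ($n = 0 - 7 = -7$)
$u{\left(l \right)} = \left(-7 + l\right) \left(5 + l\right)$ ($u{\left(l \right)} = \left(l - 7\right) \left(l + 5\right) = \left(-7 + l\right) \left(5 + l\right)$)
$A{\left(o \right)} = \frac{1}{-8 - \frac{36}{o} + \frac{324}{o^{2}}}$ ($A{\left(o \right)} = \frac{1}{27 - \left(35 - \frac{324}{o^{2}} + 2 \cdot 18 \frac{1}{o}\right)} = \frac{1}{27 - \left(35 - \frac{324}{o^{2}} + \frac{36}{o}\right)} = \frac{1}{-8 - \frac{36}{o} + \frac{324}{o^{2}}}$)
$\frac{1}{A{\left(-275 \right)} + 49661} = \frac{1}{\frac{\left(-275\right)^{2}}{4 \left(81 - -2475 - 2 \left(-275\right)^{2}\right)} + 49661} = \frac{1}{\frac{1}{4} \cdot 75625 \frac{1}{81 + 2475 - 151250} + 49661} = \frac{1}{\frac{1}{4} \cdot 75625 \frac{1}{-148694} + 49661} = \frac{1}{\frac{1}{4} \cdot 75625 \left(- \frac{1}{148694}\right) + 49661} = \frac{1}{- \frac{75625}{594776} + 49661} = \frac{1}{\frac{29537095311}{594776}} = \frac{594776}{29537095311}$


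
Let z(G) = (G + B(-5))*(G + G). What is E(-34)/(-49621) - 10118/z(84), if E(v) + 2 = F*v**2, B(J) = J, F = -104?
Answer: 546787097/329284956 ≈ 1.6605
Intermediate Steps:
z(G) = 2*G*(-5 + G) (z(G) = (G - 5)*(G + G) = (-5 + G)*(2*G) = 2*G*(-5 + G))
E(v) = -2 - 104*v**2
E(-34)/(-49621) - 10118/z(84) = (-2 - 104*(-34)**2)/(-49621) - 10118*1/(168*(-5 + 84)) = (-2 - 104*1156)*(-1/49621) - 10118/(2*84*79) = (-2 - 120224)*(-1/49621) - 10118/13272 = -120226*(-1/49621) - 10118*1/13272 = 120226/49621 - 5059/6636 = 546787097/329284956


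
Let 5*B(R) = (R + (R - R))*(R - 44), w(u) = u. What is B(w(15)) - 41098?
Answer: -41185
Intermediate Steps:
B(R) = R*(-44 + R)/5 (B(R) = ((R + (R - R))*(R - 44))/5 = ((R + 0)*(-44 + R))/5 = (R*(-44 + R))/5 = R*(-44 + R)/5)
B(w(15)) - 41098 = (⅕)*15*(-44 + 15) - 41098 = (⅕)*15*(-29) - 41098 = -87 - 41098 = -41185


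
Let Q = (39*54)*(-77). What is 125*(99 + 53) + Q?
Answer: -143162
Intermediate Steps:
Q = -162162 (Q = 2106*(-77) = -162162)
125*(99 + 53) + Q = 125*(99 + 53) - 162162 = 125*152 - 162162 = 19000 - 162162 = -143162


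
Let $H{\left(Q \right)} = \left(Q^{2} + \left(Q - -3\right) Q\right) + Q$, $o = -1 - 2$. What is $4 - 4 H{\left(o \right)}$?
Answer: $-20$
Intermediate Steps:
$o = -3$ ($o = -1 - 2 = -3$)
$H{\left(Q \right)} = Q + Q^{2} + Q \left(3 + Q\right)$ ($H{\left(Q \right)} = \left(Q^{2} + \left(Q + 3\right) Q\right) + Q = \left(Q^{2} + \left(3 + Q\right) Q\right) + Q = \left(Q^{2} + Q \left(3 + Q\right)\right) + Q = Q + Q^{2} + Q \left(3 + Q\right)$)
$4 - 4 H{\left(o \right)} = 4 - 4 \cdot 2 \left(-3\right) \left(2 - 3\right) = 4 - 4 \cdot 2 \left(-3\right) \left(-1\right) = 4 - 24 = -20$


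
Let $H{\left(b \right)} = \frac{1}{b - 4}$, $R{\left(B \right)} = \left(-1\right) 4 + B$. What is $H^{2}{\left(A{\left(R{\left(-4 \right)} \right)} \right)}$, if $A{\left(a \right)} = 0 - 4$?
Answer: $\frac{1}{64} \approx 0.015625$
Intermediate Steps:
$R{\left(B \right)} = -4 + B$
$A{\left(a \right)} = -4$ ($A{\left(a \right)} = 0 - 4 = -4$)
$H{\left(b \right)} = \frac{1}{-4 + b}$
$H^{2}{\left(A{\left(R{\left(-4 \right)} \right)} \right)} = \left(\frac{1}{-4 - 4}\right)^{2} = \left(\frac{1}{-8}\right)^{2} = \left(- \frac{1}{8}\right)^{2} = \frac{1}{64}$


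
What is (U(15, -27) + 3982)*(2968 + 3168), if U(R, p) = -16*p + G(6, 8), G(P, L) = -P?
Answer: 27047488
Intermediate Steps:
U(R, p) = -6 - 16*p (U(R, p) = -16*p - 1*6 = -16*p - 6 = -6 - 16*p)
(U(15, -27) + 3982)*(2968 + 3168) = ((-6 - 16*(-27)) + 3982)*(2968 + 3168) = ((-6 + 432) + 3982)*6136 = (426 + 3982)*6136 = 4408*6136 = 27047488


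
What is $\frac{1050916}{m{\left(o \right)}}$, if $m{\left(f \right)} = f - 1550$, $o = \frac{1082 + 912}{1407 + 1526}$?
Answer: $- \frac{33503659}{49393} \approx -678.31$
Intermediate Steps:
$o = \frac{1994}{2933} \approx 0.67985$
$m{\left(f \right)} = -1550 + f$
$\frac{1050916}{m{\left(o \right)}} = \frac{1050916}{-1550 + \frac{1994}{2933}} = \frac{1050916}{- \frac{4544156}{2933}} = 1050916 \left(- \frac{2933}{4544156}\right) = - \frac{33503659}{49393}$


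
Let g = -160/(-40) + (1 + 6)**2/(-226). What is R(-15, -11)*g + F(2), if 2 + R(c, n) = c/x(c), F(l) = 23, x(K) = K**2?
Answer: 3431/226 ≈ 15.181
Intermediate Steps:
R(c, n) = -2 + 1/c (R(c, n) = -2 + c/(c**2) = -2 + c/c**2 = -2 + 1/c)
g = 855/226 (g = -160*(-1/40) + 7**2*(-1/226) = 4 + 49*(-1/226) = 4 - 49/226 = 855/226 ≈ 3.7832)
R(-15, -11)*g + F(2) = (-2 + 1/(-15))*(855/226) + 23 = (-2 - 1/15)*(855/226) + 23 = -31/15*855/226 + 23 = -1767/226 + 23 = 3431/226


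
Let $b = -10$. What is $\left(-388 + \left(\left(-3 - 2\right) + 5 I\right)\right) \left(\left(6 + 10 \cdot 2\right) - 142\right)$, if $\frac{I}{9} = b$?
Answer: $97788$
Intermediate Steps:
$I = -90$ ($I = 9 \left(-10\right) = -90$)
$\left(-388 + \left(\left(-3 - 2\right) + 5 I\right)\right) \left(\left(6 + 10 \cdot 2\right) - 142\right) = \left(-388 + \left(\left(-3 - 2\right) + 5 \left(-90\right)\right)\right) \left(\left(6 + 10 \cdot 2\right) - 142\right) = \left(-388 - 455\right) \left(\left(6 + 20\right) - 142\right) = \left(-388 - 455\right) \left(26 - 142\right) = \left(-843\right) \left(-116\right) = 97788$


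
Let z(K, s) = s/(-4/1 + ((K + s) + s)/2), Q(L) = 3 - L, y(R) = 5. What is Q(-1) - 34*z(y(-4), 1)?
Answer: 72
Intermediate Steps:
z(K, s) = s/(-4 + s + K/2) (z(K, s) = s/(-4*1 + (K + 2*s)*(1/2)) = s/(-4 + (s + K/2)) = s/(-4 + s + K/2))
Q(-1) - 34*z(y(-4), 1) = (3 - 1*(-1)) - 68/(-8 + 5 + 2*1) = (3 + 1) - 68/(-8 + 5 + 2) = 4 - 68/(-1) = 4 - 68*(-1) = 4 - 34*(-2) = 4 + 68 = 72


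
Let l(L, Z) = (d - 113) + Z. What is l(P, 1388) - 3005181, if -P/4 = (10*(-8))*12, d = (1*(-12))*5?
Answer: -3003966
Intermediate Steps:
d = -60 (d = -12*5 = -60)
P = 3840 (P = -4*10*(-8)*12 = -(-320)*12 = -4*(-960) = 3840)
l(L, Z) = -173 + Z (l(L, Z) = (-60 - 113) + Z = -173 + Z)
l(P, 1388) - 3005181 = (-173 + 1388) - 3005181 = 1215 - 3005181 = -3003966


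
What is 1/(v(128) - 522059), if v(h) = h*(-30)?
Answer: -1/525899 ≈ -1.9015e-6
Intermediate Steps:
v(h) = -30*h
1/(v(128) - 522059) = 1/(-30*128 - 522059) = 1/(-3840 - 522059) = 1/(-525899) = -1/525899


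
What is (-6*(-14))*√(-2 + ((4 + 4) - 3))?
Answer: 84*√3 ≈ 145.49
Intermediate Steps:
(-6*(-14))*√(-2 + ((4 + 4) - 3)) = 84*√(-2 + (8 - 3)) = 84*√(-2 + 5) = 84*√3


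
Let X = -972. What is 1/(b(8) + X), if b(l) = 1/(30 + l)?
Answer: -38/36935 ≈ -0.0010288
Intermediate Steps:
1/(b(8) + X) = 1/(1/(30 + 8) - 972) = 1/(1/38 - 972) = 1/(-36935/38) = -38/36935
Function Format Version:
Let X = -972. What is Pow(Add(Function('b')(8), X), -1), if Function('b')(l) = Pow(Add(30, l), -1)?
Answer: Rational(-38, 36935) ≈ -0.0010288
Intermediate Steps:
Pow(Add(Function('b')(8), X), -1) = Pow(Add(Pow(Add(30, 8), -1), -972), -1) = Pow(Add(Pow(38, -1), -972), -1) = Pow(Add(Rational(1, 38), -972), -1) = Pow(Rational(-36935, 38), -1) = Rational(-38, 36935)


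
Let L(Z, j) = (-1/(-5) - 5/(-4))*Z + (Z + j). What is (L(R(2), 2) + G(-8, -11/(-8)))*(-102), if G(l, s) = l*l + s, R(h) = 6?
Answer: -167433/20 ≈ -8371.7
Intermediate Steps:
G(l, s) = s + l² (G(l, s) = l² + s = s + l²)
L(Z, j) = j + 49*Z/20 (L(Z, j) = (-1*(-⅕) - 5*(-¼))*Z + (Z + j) = (⅕ + 5/4)*Z + (Z + j) = 29*Z/20 + (Z + j) = j + 49*Z/20)
(L(R(2), 2) + G(-8, -11/(-8)))*(-102) = ((2 + (49/20)*6) + (-11/(-8) + (-8)²))*(-102) = ((2 + 147/10) + (-11*(-⅛) + 64))*(-102) = (167/10 + (11/8 + 64))*(-102) = (167/10 + 523/8)*(-102) = (3283/40)*(-102) = -167433/20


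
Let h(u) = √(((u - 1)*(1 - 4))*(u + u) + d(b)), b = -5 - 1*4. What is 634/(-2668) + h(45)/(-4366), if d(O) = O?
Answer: -317/1334 - 3*I*√1321/4366 ≈ -0.23763 - 0.024974*I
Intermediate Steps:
b = -9 (b = -5 - 4 = -9)
h(u) = √(-9 + 2*u*(3 - 3*u)) (h(u) = √(((u - 1)*(1 - 4))*(u + u) - 9) = √(((-1 + u)*(-3))*(2*u) - 9) = √((3 - 3*u)*(2*u) - 9) = √(2*u*(3 - 3*u) - 9) = √(-9 + 2*u*(3 - 3*u)))
634/(-2668) + h(45)/(-4366) = 634/(-2668) + √(-9 - 6*45² + 6*45)/(-4366) = 634*(-1/2668) + √(-9 - 6*2025 + 270)*(-1/4366) = -317/1334 + √(-9 - 12150 + 270)*(-1/4366) = -317/1334 + √(-11889)*(-1/4366) = -317/1334 + (3*I*√1321)*(-1/4366) = -317/1334 - 3*I*√1321/4366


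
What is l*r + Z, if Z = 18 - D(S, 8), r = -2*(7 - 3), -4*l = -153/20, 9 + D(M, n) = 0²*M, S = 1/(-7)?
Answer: 117/10 ≈ 11.700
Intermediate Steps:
S = -⅐ ≈ -0.14286
D(M, n) = -9 (D(M, n) = -9 + 0²*M = -9 + 0*M = -9 + 0 = -9)
l = 153/80 (l = -(-153)/(4*20) = -¼*(-153/20) = 153/80 ≈ 1.9125)
r = -8 (r = -2*4 = -8)
Z = 27 (Z = 18 - 1*(-9) = 18 + 9 = 27)
l*r + Z = (153/80)*(-8) + 27 = -153/10 + 27 = 117/10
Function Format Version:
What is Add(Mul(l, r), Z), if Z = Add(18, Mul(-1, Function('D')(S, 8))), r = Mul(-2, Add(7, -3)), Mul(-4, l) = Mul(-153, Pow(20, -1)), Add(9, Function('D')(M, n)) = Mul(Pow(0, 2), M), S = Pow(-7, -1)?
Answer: Rational(117, 10) ≈ 11.700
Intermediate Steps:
S = Rational(-1, 7) ≈ -0.14286
Function('D')(M, n) = -9 (Function('D')(M, n) = Add(-9, Mul(Pow(0, 2), M)) = Add(-9, Mul(0, M)) = Add(-9, 0) = -9)
l = Rational(153, 80) (l = Mul(Rational(-1, 4), Mul(-153, Pow(20, -1))) = Mul(Rational(-1, 4), Mul(-153, Rational(1, 20))) = Mul(Rational(-1, 4), Rational(-153, 20)) = Rational(153, 80) ≈ 1.9125)
r = -8 (r = Mul(-2, 4) = -8)
Z = 27 (Z = Add(18, Mul(-1, -9)) = Add(18, 9) = 27)
Add(Mul(l, r), Z) = Add(Mul(Rational(153, 80), -8), 27) = Add(Rational(-153, 10), 27) = Rational(117, 10)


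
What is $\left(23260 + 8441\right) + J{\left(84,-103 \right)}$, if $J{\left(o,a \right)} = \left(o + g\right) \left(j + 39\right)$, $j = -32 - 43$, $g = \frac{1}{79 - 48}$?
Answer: $\frac{888951}{31} \approx 28676.0$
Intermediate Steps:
$g = \frac{1}{31} \approx 0.032258$
$j = -75$ ($j = -32 - 43 = -75$)
$J{\left(o,a \right)} = - \frac{36}{31} - 36 o$ ($J{\left(o,a \right)} = \left(o + \frac{1}{31}\right) \left(-75 + 39\right) = \left(\frac{1}{31} + o\right) \left(-36\right) = - \frac{36}{31} - 36 o$)
$\left(23260 + 8441\right) + J{\left(84,-103 \right)} = \left(23260 + 8441\right) - \frac{93780}{31} = 31701 - \frac{93780}{31} = \frac{888951}{31}$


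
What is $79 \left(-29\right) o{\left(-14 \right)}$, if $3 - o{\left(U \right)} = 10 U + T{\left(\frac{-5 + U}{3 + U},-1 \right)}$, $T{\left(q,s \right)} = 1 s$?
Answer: $-329904$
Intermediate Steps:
$T{\left(q,s \right)} = s$
$o{\left(U \right)} = 4 - 10 U$ ($o{\left(U \right)} = 3 - \left(10 U - 1\right) = 3 - \left(-1 + 10 U\right) = 4 - 10 U$)
$79 \left(-29\right) o{\left(-14 \right)} = 79 \left(-29\right) \left(4 - -140\right) = - 2291 \left(4 + 140\right) = \left(-2291\right) 144 = -329904$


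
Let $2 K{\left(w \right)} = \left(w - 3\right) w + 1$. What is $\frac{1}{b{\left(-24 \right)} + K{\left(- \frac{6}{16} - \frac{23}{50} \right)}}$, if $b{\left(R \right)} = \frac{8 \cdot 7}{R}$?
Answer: $- \frac{240000}{55733} \approx -4.3062$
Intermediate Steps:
$b{\left(R \right)} = \frac{56}{R}$
$K{\left(w \right)} = \frac{1}{2} + \frac{w \left(-3 + w\right)}{2}$ ($K{\left(w \right)} = \frac{\left(w - 3\right) w + 1}{2} = \frac{\left(-3 + w\right) w + 1}{2} = \frac{w \left(-3 + w\right) + 1}{2} = \frac{1 + w \left(-3 + w\right)}{2} = \frac{1}{2} + \frac{w \left(-3 + w\right)}{2}$)
$\frac{1}{b{\left(-24 \right)} + K{\left(- \frac{6}{16} - \frac{23}{50} \right)}} = \frac{1}{\frac{56}{-24} + \left(\frac{1}{2} + \frac{\left(- \frac{6}{16} - \frac{23}{50}\right)^{2}}{2} - \frac{3 \left(- \frac{6}{16} - \frac{23}{50}\right)}{2}\right)} = \frac{1}{56 \left(- \frac{1}{24}\right) + \left(\frac{1}{2} + \frac{\left(\left(-6\right) \frac{1}{16} - \frac{23}{50}\right)^{2}}{2} - \frac{3 \left(\left(-6\right) \frac{1}{16} - \frac{23}{50}\right)}{2}\right)} = \frac{1}{- \frac{7}{3} + \left(\frac{1}{2} + \frac{\left(- \frac{3}{8} - \frac{23}{50}\right)^{2}}{2} - \frac{3 \left(- \frac{3}{8} - \frac{23}{50}\right)}{2}\right)} = \frac{1}{- \frac{7}{3} + \left(\frac{1}{2} + \frac{\left(- \frac{167}{200}\right)^{2}}{2} - - \frac{501}{400}\right)} = \frac{1}{- \frac{7}{3} + \left(\frac{1}{2} + \frac{1}{2} \cdot \frac{27889}{40000} + \frac{501}{400}\right)} = \frac{1}{- \frac{7}{3} + \left(\frac{1}{2} + \frac{27889}{80000} + \frac{501}{400}\right)} = \frac{1}{- \frac{7}{3} + \frac{168089}{80000}} = \frac{1}{- \frac{55733}{240000}} = - \frac{240000}{55733}$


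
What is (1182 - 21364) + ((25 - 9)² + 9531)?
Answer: -10395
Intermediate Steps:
(1182 - 21364) + ((25 - 9)² + 9531) = -20182 + (16² + 9531) = -20182 + (256 + 9531) = -20182 + 9787 = -10395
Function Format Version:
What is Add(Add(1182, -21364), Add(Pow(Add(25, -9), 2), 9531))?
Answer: -10395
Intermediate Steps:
Add(Add(1182, -21364), Add(Pow(Add(25, -9), 2), 9531)) = Add(-20182, Add(Pow(16, 2), 9531)) = Add(-20182, Add(256, 9531)) = Add(-20182, 9787) = -10395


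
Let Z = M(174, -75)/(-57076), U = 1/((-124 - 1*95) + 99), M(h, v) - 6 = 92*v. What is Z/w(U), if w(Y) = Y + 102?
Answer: 206820/174638291 ≈ 0.0011843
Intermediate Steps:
M(h, v) = 6 + 92*v
U = -1/120 (U = 1/((-124 - 95) + 99) = 1/(-219 + 99) = 1/(-120) = -1/120 ≈ -0.0083333)
w(Y) = 102 + Y
Z = 3447/28538 (Z = (6 + 92*(-75))/(-57076) = (6 - 6900)*(-1/57076) = -6894*(-1/57076) = 3447/28538 ≈ 0.12079)
Z/w(U) = 3447/(28538*(102 - 1/120)) = 3447/(28538*(12239/120)) = (3447/28538)*(120/12239) = 206820/174638291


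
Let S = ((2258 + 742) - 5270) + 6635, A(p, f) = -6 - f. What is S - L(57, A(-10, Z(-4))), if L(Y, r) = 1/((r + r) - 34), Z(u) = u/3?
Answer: 567453/130 ≈ 4365.0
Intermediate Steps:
Z(u) = u/3 (Z(u) = u*(⅓) = u/3)
L(Y, r) = 1/(-34 + 2*r) (L(Y, r) = 1/(2*r - 34) = 1/(-34 + 2*r))
S = 4365 (S = (3000 - 5270) + 6635 = -2270 + 6635 = 4365)
S - L(57, A(-10, Z(-4))) = 4365 - 1/(2*(-17 + (-6 - (-4)/3))) = 4365 - 1/(2*(-17 + (-6 - 1*(-4/3)))) = 4365 - 1/(2*(-17 + (-6 + 4/3))) = 4365 - 1/(2*(-17 - 14/3)) = 4365 - 1/(2*(-65/3)) = 4365 - (-3)/(2*65) = 4365 - 1*(-3/130) = 4365 + 3/130 = 567453/130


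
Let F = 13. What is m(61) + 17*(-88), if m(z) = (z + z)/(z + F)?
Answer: -55291/37 ≈ -1494.4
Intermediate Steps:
m(z) = 2*z/(13 + z) (m(z) = (z + z)/(z + 13) = (2*z)/(13 + z) = 2*z/(13 + z))
m(61) + 17*(-88) = 2*61/(13 + 61) + 17*(-88) = 2*61/74 - 1496 = 2*61*(1/74) - 1496 = 61/37 - 1496 = -55291/37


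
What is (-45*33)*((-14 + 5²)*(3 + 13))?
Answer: -261360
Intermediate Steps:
(-45*33)*((-14 + 5²)*(3 + 13)) = -1485*(-14 + 25)*16 = -16335*16 = -1485*176 = -261360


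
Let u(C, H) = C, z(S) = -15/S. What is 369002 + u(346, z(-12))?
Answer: 369348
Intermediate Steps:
369002 + u(346, z(-12)) = 369002 + 346 = 369348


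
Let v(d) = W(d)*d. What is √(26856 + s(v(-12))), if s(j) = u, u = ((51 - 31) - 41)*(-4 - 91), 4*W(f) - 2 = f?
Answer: √28851 ≈ 169.86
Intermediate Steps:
W(f) = ½ + f/4
u = 1995 (u = (20 - 41)*(-95) = -21*(-95) = 1995)
v(d) = d*(½ + d/4) (v(d) = (½ + d/4)*d = d*(½ + d/4))
s(j) = 1995
√(26856 + s(v(-12))) = √(26856 + 1995) = √28851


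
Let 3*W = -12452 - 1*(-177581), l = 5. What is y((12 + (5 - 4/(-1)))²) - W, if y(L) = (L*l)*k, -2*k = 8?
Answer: -63863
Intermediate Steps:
k = -4 (k = -½*8 = -4)
W = 55043 (W = (-12452 - 1*(-177581))/3 = (-12452 + 177581)/3 = (⅓)*165129 = 55043)
y(L) = -20*L (y(L) = (L*5)*(-4) = (5*L)*(-4) = -20*L)
y((12 + (5 - 4/(-1)))²) - W = -20*(12 + (5 - 4/(-1)))² - 1*55043 = -20*(12 + (5 - 4*(-1)))² - 55043 = -20*(12 + (5 - 2*(-2)))² - 55043 = -20*(12 + (5 + 4))² - 55043 = -20*(12 + 9)² - 55043 = -20*21² - 55043 = -20*441 - 55043 = -8820 - 55043 = -63863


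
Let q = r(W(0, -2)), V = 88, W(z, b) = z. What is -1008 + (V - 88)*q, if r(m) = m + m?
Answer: -1008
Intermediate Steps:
r(m) = 2*m
q = 0 (q = 2*0 = 0)
-1008 + (V - 88)*q = -1008 + (88 - 88)*0 = -1008 + 0*0 = -1008 + 0 = -1008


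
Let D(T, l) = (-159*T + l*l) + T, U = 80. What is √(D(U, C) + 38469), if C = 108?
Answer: √37493 ≈ 193.63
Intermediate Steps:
D(T, l) = l² - 158*T (D(T, l) = (-159*T + l²) + T = (l² - 159*T) + T = l² - 158*T)
√(D(U, C) + 38469) = √((108² - 158*80) + 38469) = √((11664 - 12640) + 38469) = √(-976 + 38469) = √37493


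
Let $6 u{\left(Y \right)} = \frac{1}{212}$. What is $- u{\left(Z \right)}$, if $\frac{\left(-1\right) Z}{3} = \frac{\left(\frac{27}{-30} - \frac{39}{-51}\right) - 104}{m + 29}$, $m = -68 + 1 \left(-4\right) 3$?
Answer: $- \frac{1}{1272} \approx -0.00078616$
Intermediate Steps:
$m = -80$ ($m = -68 - 12 = -80$)
$Z = - \frac{17703}{2890}$ ($Z = - 3 \frac{\left(\frac{27}{-30} - \frac{39}{-51}\right) - 104}{-80 + 29} = - 3 \frac{\left(27 \left(- \frac{1}{30}\right) - - \frac{13}{17}\right) - 104}{-51} = - 3 \left(\left(- \frac{9}{10} + \frac{13}{17}\right) - 104\right) \left(- \frac{1}{51}\right) = - 3 \left(- \frac{23}{170} - 104\right) \left(- \frac{1}{51}\right) = - 3 \left(\left(- \frac{17703}{170}\right) \left(- \frac{1}{51}\right)\right) = \left(-3\right) \frac{5901}{2890} = - \frac{17703}{2890} \approx -6.1256$)
$u{\left(Y \right)} = \frac{1}{1272}$ ($u{\left(Y \right)} = \frac{1}{6 \cdot 212} = \frac{1}{6} \cdot \frac{1}{212} = \frac{1}{1272}$)
$- u{\left(Z \right)} = \left(-1\right) \frac{1}{1272} = - \frac{1}{1272}$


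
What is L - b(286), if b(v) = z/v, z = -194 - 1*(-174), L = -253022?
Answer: -36182136/143 ≈ -2.5302e+5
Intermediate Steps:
z = -20 (z = -194 + 174 = -20)
b(v) = -20/v
L - b(286) = -253022 - (-20)/286 = -253022 - 1*(-10/143) = -253022 + 10/143 = -36182136/143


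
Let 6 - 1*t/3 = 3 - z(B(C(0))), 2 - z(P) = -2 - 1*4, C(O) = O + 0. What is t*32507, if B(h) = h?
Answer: 1072731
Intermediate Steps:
C(O) = O
z(P) = 8 (z(P) = 2 - (-2 - 1*4) = 2 - (-2 - 4) = 2 - 1*(-6) = 2 + 6 = 8)
t = 33 (t = 18 - 3*(3 - 1*8) = 18 - 3*(3 - 8) = 18 - 3*(-5) = 18 + 15 = 33)
t*32507 = 33*32507 = 1072731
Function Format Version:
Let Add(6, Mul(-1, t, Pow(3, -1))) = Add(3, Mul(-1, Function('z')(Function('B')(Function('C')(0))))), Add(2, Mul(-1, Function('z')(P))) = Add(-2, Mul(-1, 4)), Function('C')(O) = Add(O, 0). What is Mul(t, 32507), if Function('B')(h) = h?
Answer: 1072731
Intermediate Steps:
Function('C')(O) = O
Function('z')(P) = 8 (Function('z')(P) = Add(2, Mul(-1, Add(-2, Mul(-1, 4)))) = Add(2, Mul(-1, Add(-2, -4))) = Add(2, Mul(-1, -6)) = Add(2, 6) = 8)
t = 33 (t = Add(18, Mul(-3, Add(3, Mul(-1, 8)))) = Add(18, Mul(-3, Add(3, -8))) = Add(18, Mul(-3, -5)) = Add(18, 15) = 33)
Mul(t, 32507) = Mul(33, 32507) = 1072731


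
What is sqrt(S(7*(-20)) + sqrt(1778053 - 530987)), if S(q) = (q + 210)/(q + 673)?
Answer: sqrt(37310 + 284089*sqrt(1247066))/533 ≈ 33.419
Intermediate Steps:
S(q) = (210 + q)/(673 + q)
sqrt(S(7*(-20)) + sqrt(1778053 - 530987)) = sqrt((210 + 7*(-20))/(673 + 7*(-20)) + sqrt(1778053 - 530987)) = sqrt((210 - 140)/(673 - 140) + sqrt(1247066)) = sqrt(70/533 + sqrt(1247066))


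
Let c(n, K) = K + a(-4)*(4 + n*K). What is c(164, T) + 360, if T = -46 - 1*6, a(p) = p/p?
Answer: -8216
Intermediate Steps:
a(p) = 1
T = -52 (T = -46 - 6 = -52)
c(n, K) = 4 + K + K*n (c(n, K) = K + 1*(4 + n*K) = K + 1*(4 + K*n) = K + (4 + K*n) = 4 + K + K*n)
c(164, T) + 360 = (4 - 52 - 52*164) + 360 = (4 - 52 - 8528) + 360 = -8576 + 360 = -8216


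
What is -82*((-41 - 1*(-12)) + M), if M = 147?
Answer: -9676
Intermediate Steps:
-82*((-41 - 1*(-12)) + M) = -82*((-41 - 1*(-12)) + 147) = -82*((-41 + 12) + 147) = -82*(-29 + 147) = -82*118 = -9676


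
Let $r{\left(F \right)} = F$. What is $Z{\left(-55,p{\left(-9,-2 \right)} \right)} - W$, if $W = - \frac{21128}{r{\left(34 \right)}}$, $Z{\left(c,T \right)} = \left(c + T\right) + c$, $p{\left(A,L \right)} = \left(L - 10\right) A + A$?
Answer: $\frac{10377}{17} \approx 610.41$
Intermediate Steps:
$p{\left(A,L \right)} = A + A \left(-10 + L\right)$ ($p{\left(A,L \right)} = \left(-10 + L\right) A + A = A \left(-10 + L\right) + A = A + A \left(-10 + L\right)$)
$Z{\left(c,T \right)} = T + 2 c$ ($Z{\left(c,T \right)} = \left(T + c\right) + c = T + 2 c$)
$W = - \frac{10564}{17}$ ($W = - \frac{21128}{34} = \left(-21128\right) \frac{1}{34} = - \frac{10564}{17} \approx -621.41$)
$Z{\left(-55,p{\left(-9,-2 \right)} \right)} - W = \left(- 9 \left(-9 - 2\right) + 2 \left(-55\right)\right) - - \frac{10564}{17} = \left(\left(-9\right) \left(-11\right) - 110\right) + \frac{10564}{17} = \left(99 - 110\right) + \frac{10564}{17} = -11 + \frac{10564}{17} = \frac{10377}{17}$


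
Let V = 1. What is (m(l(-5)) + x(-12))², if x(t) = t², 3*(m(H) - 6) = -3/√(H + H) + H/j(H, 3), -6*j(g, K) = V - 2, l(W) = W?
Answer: (1400 + I*√10)²/100 ≈ 19600.0 + 88.544*I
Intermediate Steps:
j(g, K) = ⅙ (j(g, K) = -(1 - 2)/6 = -⅙*(-1) = ⅙)
m(H) = 6 + 2*H - √2/(2*√H) (m(H) = 6 + (-3/√(H + H) + H/(⅙))/3 = 6 + (-3*√2/(2*√H) + H*6)/3 = 6 + (-3*√2/(2*√H) + 6*H)/3 = 6 + (6*H - 3*√2/(2*√H))/3 = 6 + (2*H - √2/(2*√H)) = 6 + 2*H - √2/(2*√H))
(m(l(-5)) + x(-12))² = ((6 + 2*(-5) - √2/(2*√(-5))) + (-12)²)² = ((6 - 10 - √2*(-I*√5/5)/2) + 144)² = ((6 - 10 + I*√10/10) + 144)² = ((-4 + I*√10/10) + 144)² = (140 + I*√10/10)²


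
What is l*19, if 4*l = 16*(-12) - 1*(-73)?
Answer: -2261/4 ≈ -565.25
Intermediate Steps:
l = -119/4 (l = (16*(-12) - 1*(-73))/4 = (-192 + 73)/4 = (1/4)*(-119) = -119/4 ≈ -29.750)
l*19 = -119/4*19 = -2261/4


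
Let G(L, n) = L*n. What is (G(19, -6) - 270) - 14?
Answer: -398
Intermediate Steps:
(G(19, -6) - 270) - 14 = (19*(-6) - 270) - 14 = (-114 - 270) - 14 = -384 - 14 = -398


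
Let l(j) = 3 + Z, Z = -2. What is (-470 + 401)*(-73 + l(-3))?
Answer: 4968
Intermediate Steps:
l(j) = 1 (l(j) = 3 - 2 = 1)
(-470 + 401)*(-73 + l(-3)) = (-470 + 401)*(-73 + 1) = -69*(-72) = 4968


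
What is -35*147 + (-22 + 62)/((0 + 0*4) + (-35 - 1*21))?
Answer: -36020/7 ≈ -5145.7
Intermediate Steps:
-35*147 + (-22 + 62)/((0 + 0*4) + (-35 - 1*21)) = -5145 + 40/((0 + 0) + (-35 - 21)) = -5145 + 40/(0 - 56) = -5145 + 40/(-56) = -5145 + 40*(-1/56) = -5145 - 5/7 = -36020/7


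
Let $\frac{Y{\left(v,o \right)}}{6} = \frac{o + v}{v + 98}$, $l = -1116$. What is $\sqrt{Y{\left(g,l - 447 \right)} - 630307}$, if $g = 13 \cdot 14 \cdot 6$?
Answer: $\frac{i \sqrt{223145276410}}{595} \approx 793.92 i$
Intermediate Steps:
$g = 1092$ ($g = 182 \cdot 6 = 1092$)
$Y{\left(v,o \right)} = \frac{6 \left(o + v\right)}{98 + v}$ ($Y{\left(v,o \right)} = 6 \frac{o + v}{v + 98} = 6 \frac{o + v}{98 + v} = \frac{6 \left(o + v\right)}{98 + v}$)
$\sqrt{Y{\left(g,l - 447 \right)} - 630307} = \sqrt{\frac{6 \left(\left(-1116 - 447\right) + 1092\right)}{98 + 1092} - 630307} = \sqrt{\frac{6 \left(-1563 + 1092\right)}{1190} - 630307} = \sqrt{6 \cdot \frac{1}{1190} \left(-471\right) - 630307} = \sqrt{- \frac{1413}{595} - 630307} = \sqrt{- \frac{375034078}{595}} = \frac{i \sqrt{223145276410}}{595}$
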